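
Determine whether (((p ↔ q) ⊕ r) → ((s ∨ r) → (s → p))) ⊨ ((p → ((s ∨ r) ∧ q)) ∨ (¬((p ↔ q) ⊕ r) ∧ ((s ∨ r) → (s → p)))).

no

p | q | r | s || φ | ψ
1 | 1 | 1 | 1 || 1 | 1
1 | 1 | 1 | 0 || 1 | 1
1 | 1 | 0 | 1 || 1 | 1
1 | 1 | 0 | 0 || 1 | 0
1 | 0 | 1 | 1 || 1 | 0
1 | 0 | 1 | 0 || 1 | 0
1 | 0 | 0 | 1 || 1 | 1
1 | 0 | 0 | 0 || 1 | 1
0 | 1 | 1 | 1 || 0 | 1
0 | 1 | 1 | 0 || 1 | 1
0 | 1 | 0 | 1 || 1 | 1
0 | 1 | 0 | 0 || 1 | 1
0 | 0 | 1 | 1 || 1 | 1
0 | 0 | 1 | 0 || 1 | 1
0 | 0 | 0 | 1 || 0 | 1
0 | 0 | 0 | 0 || 1 | 1
At p=1, q=1, r=0, s=0 we have φ true but ψ false, so φ does not entail ψ.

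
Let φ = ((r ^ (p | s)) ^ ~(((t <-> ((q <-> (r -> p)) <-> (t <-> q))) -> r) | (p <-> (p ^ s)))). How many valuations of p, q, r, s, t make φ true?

  p   |   q   |   r   |   s   |   t   |   φ  
----- | ----- | ----- | ----- | ----- | -----
False | False | False | False | False | False
False | False | False | False |  True | False
False | False | False |  True | False | False
False | False | False |  True |  True | False
False | False |  True | False | False |  True
False | False |  True | False |  True |  True
False | False |  True |  True | False | False
False | False |  True |  True |  True | False
False |  True | False | False | False | False
False |  True | False | False |  True | False
False |  True | False |  True | False | False
False |  True | False |  True |  True | False
False |  True |  True | False | False |  True
False |  True |  True | False |  True |  True
False |  True |  True |  True | False | False
False |  True |  True |  True |  True | False
 True | False | False | False | False |  True
 True | False | False | False |  True |  True
 True | False | False |  True | False | False
 True | False | False |  True |  True | False
 True | False |  True | False | False | False
 True | False |  True | False |  True | False
 True | False |  True |  True | False | False
 True | False |  True |  True |  True | False
 True |  True | False | False | False |  True
 True |  True | False | False |  True |  True
 True |  True | False |  True | False | False
 True |  True | False |  True |  True | False
 True |  True |  True | False | False | False
 True |  True |  True | False |  True | False
 True |  True |  True |  True | False | False
 True |  True |  True |  True |  True | False
The formula is true on 8 of the 32 rows.

8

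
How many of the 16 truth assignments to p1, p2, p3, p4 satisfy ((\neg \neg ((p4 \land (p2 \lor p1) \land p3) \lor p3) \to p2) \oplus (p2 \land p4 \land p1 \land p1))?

10

p1 | p2 | p3 | p4 | (p2 \lor p1) | φ
-- | -- | -- | -- | ------------ | -
1  | 1  | 1  | 1  |      1       | 0
1  | 1  | 1  | 0  |      1       | 1
1  | 1  | 0  | 1  |      1       | 0
1  | 1  | 0  | 0  |      1       | 1
1  | 0  | 1  | 1  |      1       | 0
1  | 0  | 1  | 0  |      1       | 0
1  | 0  | 0  | 1  |      1       | 1
1  | 0  | 0  | 0  |      1       | 1
0  | 1  | 1  | 1  |      1       | 1
0  | 1  | 1  | 0  |      1       | 1
0  | 1  | 0  | 1  |      1       | 1
0  | 1  | 0  | 0  |      1       | 1
0  | 0  | 1  | 1  |      0       | 0
0  | 0  | 1  | 0  |      0       | 0
0  | 0  | 0  | 1  |      0       | 1
0  | 0  | 0  | 0  |      0       | 1
The formula is true on 10 of the 16 rows.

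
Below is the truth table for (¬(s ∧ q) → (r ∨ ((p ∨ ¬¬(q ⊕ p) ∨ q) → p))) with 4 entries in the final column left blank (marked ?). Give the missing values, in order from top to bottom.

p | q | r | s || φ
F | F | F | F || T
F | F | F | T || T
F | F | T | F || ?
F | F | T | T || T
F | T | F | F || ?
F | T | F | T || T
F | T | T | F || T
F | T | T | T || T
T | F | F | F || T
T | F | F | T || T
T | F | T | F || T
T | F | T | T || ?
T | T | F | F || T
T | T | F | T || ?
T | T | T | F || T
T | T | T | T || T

T, F, T, T

Row p=F, q=F, r=T, s=F: ¬(s ∧ q) = T, (r ∨ ((p ∨ ¬¬(q ⊕ p) ∨ q) → p)) = T, so the formula = T.
Row p=F, q=T, r=F, s=F: ¬(s ∧ q) = T, (r ∨ ((p ∨ ¬¬(q ⊕ p) ∨ q) → p)) = F, so the formula = F.
Row p=T, q=F, r=T, s=T: ¬(s ∧ q) = T, (r ∨ ((p ∨ ¬¬(q ⊕ p) ∨ q) → p)) = T, so the formula = T.
Row p=T, q=T, r=F, s=T: ¬(s ∧ q) = F, (r ∨ ((p ∨ ¬¬(q ⊕ p) ∨ q) → p)) = T, so the formula = T.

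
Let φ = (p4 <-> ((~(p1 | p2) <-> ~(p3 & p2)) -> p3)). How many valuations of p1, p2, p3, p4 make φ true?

  p1     p2     p3     p4      (p1 | p2)  ~(p1 | p2)  (p3 & p2)  ~(p3 & p2)  (~(p1 | p2) <-> ~(p3 & p2))    φ  
False  False  False  False       False       True       False       True                 True              True
False  False  False   True       False       True       False       True                 True             False
False  False   True  False       False       True       False       True                 True             False
False  False   True   True       False       True       False       True                 True              True
False   True  False  False        True      False       False       True                False             False
False   True  False   True        True      False       False       True                False              True
False   True   True  False        True      False        True      False                 True             False
False   True   True   True        True      False        True      False                 True              True
 True  False  False  False        True      False       False       True                False             False
 True  False  False   True        True      False       False       True                False              True
 True  False   True  False        True      False       False       True                False             False
 True  False   True   True        True      False       False       True                False              True
 True   True  False  False        True      False       False       True                False             False
 True   True  False   True        True      False       False       True                False              True
 True   True   True  False        True      False        True      False                 True             False
 True   True   True   True        True      False        True      False                 True              True
The formula is true on 8 of the 16 rows.

8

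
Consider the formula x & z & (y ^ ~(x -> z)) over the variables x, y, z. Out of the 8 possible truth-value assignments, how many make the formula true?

x | y | z || (x -> z) | ~(x -> z) | (y ^ ~(x -> z)) | (x & z & (y ^ ~(x -> z)))
T | T | T ||    T     |     F     |        T        |             T            
T | T | F ||    F     |     T     |        F        |             F            
T | F | T ||    T     |     F     |        F        |             F            
T | F | F ||    F     |     T     |        T        |             F            
F | T | T ||    T     |     F     |        T        |             F            
F | T | F ||    T     |     F     |        T        |             F            
F | F | T ||    T     |     F     |        F        |             F            
F | F | F ||    T     |     F     |        F        |             F            
The formula is true on 1 of the 8 rows.

1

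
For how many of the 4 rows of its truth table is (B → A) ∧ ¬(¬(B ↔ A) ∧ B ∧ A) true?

A | B || (B → A) | (B ↔ A) | ¬(B ↔ A) | (¬(B ↔ A) ∧ B ∧ A) | ¬(¬(B ↔ A) ∧ B ∧ A) | ((B → A) ∧ ¬(¬(B ↔ A) ∧ B ∧ A))
F | F ||    T    |    T    |    F     |         F          |          T          |                T               
F | T ||    F    |    F    |    T     |         F          |          T          |                F               
T | F ||    T    |    F    |    T     |         F          |          T          |                T               
T | T ||    T    |    T    |    F     |         F          |          T          |                T               
The formula is true on 3 of the 4 rows.

3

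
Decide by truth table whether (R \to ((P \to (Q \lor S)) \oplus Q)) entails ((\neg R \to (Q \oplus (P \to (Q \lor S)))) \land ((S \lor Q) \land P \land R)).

no

  P      Q      R      S    |    φ      ψ  
 True   True   True   True  |  False   True
 True   True   True  False  |  False   True
 True   True  False   True  |   True  False
 True   True  False  False  |   True  False
 True  False   True   True  |   True   True
 True  False   True  False  |  False  False
 True  False  False   True  |   True  False
 True  False  False  False  |   True  False
False   True   True   True  |  False  False
False   True   True  False  |  False  False
False   True  False   True  |   True  False
False   True  False  False  |   True  False
False  False   True   True  |   True  False
False  False   True  False  |   True  False
False  False  False   True  |   True  False
False  False  False  False  |   True  False
At P=True, Q=True, R=False, S=True we have φ true but ψ false, so φ does not entail ψ.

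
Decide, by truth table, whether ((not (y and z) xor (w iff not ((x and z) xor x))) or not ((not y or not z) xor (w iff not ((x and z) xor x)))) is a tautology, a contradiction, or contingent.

x | y | z | w || φ
T | T | T | T || T
T | T | T | F || T
T | T | F | T || T
T | T | F | F || T
T | F | T | T || T
T | F | T | F || T
T | F | F | T || T
T | F | F | F || T
F | T | T | T || T
F | T | T | F || T
F | T | F | T || T
F | T | F | F || T
F | F | T | T || T
F | F | T | F || T
F | F | F | T || T
F | F | F | F || T
Every row is T, so the formula is a tautology.

tautology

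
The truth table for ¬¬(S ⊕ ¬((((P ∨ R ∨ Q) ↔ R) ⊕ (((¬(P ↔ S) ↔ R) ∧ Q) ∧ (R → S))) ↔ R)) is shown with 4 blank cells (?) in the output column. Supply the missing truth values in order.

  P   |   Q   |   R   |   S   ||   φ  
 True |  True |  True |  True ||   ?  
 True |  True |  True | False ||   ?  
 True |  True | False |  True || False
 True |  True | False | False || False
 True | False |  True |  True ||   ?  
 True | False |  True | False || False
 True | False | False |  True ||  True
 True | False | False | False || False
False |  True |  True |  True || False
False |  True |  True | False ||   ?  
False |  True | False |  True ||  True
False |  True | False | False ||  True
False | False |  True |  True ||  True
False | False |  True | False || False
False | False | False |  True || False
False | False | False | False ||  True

Row P=True, Q=True, R=True, S=True: (S ⊕ ¬((((P ∨ R ∨ Q) ↔ R) ⊕ (((¬(P ↔ S) ↔ R) ∧ Q) ∧ (R → S))) ↔ R)) = True, ¬(S ⊕ ¬((((P ∨ R ∨ Q) ↔ R) ⊕ (((¬(P ↔ S) ↔ R) ∧ Q) ∧ (R → S))) ↔ R)) = False, so the formula = True.
Row P=True, Q=True, R=True, S=False: (S ⊕ ¬((((P ∨ R ∨ Q) ↔ R) ⊕ (((¬(P ↔ S) ↔ R) ∧ Q) ∧ (R → S))) ↔ R)) = False, ¬(S ⊕ ¬((((P ∨ R ∨ Q) ↔ R) ⊕ (((¬(P ↔ S) ↔ R) ∧ Q) ∧ (R → S))) ↔ R)) = True, so the formula = False.
Row P=True, Q=False, R=True, S=True: (S ⊕ ¬((((P ∨ R ∨ Q) ↔ R) ⊕ (((¬(P ↔ S) ↔ R) ∧ Q) ∧ (R → S))) ↔ R)) = True, ¬(S ⊕ ¬((((P ∨ R ∨ Q) ↔ R) ⊕ (((¬(P ↔ S) ↔ R) ∧ Q) ∧ (R → S))) ↔ R)) = False, so the formula = True.
Row P=False, Q=True, R=True, S=False: (S ⊕ ¬((((P ∨ R ∨ Q) ↔ R) ⊕ (((¬(P ↔ S) ↔ R) ∧ Q) ∧ (R → S))) ↔ R)) = False, ¬(S ⊕ ¬((((P ∨ R ∨ Q) ↔ R) ⊕ (((¬(P ↔ S) ↔ R) ∧ Q) ∧ (R → S))) ↔ R)) = True, so the formula = False.

True, False, True, False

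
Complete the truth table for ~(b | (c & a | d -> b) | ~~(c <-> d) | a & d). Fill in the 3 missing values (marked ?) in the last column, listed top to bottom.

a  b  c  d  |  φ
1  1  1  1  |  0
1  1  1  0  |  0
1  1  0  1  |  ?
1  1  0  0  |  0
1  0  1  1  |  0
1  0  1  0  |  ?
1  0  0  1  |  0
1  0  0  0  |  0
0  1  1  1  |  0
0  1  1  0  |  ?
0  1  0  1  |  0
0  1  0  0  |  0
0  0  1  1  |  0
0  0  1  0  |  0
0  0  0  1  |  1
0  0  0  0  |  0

Row a=1, b=1, c=0, d=1: (c & a | d -> b) = 1, ~~(c <-> d) = 0, (a & d) = 1, (b | (c & a | d -> b) | ~~(c <-> d) | a & d) = 1, so the formula = 0.
Row a=1, b=0, c=1, d=0: (c & a | d -> b) = 0, ~~(c <-> d) = 0, (a & d) = 0, (b | (c & a | d -> b) | ~~(c <-> d) | a & d) = 0, so the formula = 1.
Row a=0, b=1, c=1, d=0: (c & a | d -> b) = 1, ~~(c <-> d) = 0, (a & d) = 0, (b | (c & a | d -> b) | ~~(c <-> d) | a & d) = 1, so the formula = 0.

0, 1, 0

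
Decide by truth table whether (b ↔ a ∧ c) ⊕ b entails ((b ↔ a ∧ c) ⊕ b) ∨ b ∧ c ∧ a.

a | b | c | φ | ψ
- | - | - | - | -
F | F | F | T | T
F | F | T | T | T
F | T | F | T | T
F | T | T | T | T
T | F | F | T | T
T | F | T | F | F
T | T | F | T | T
T | T | T | F | T
In every row where φ is true, ψ is also true, so φ ⊨ ψ.

yes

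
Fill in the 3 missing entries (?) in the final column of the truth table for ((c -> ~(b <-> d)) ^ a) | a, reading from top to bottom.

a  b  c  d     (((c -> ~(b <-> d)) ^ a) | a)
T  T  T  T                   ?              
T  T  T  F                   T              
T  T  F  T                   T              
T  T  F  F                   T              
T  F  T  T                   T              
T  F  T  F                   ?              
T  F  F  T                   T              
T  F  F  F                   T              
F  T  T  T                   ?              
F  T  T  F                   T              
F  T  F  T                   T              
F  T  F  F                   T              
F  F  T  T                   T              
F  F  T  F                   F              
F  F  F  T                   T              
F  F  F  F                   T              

Row a=T, b=T, c=T, d=T: ((c -> ~(b <-> d)) ^ a) = T, so (((c -> ~(b <-> d)) ^ a) | a) = T.
Row a=T, b=F, c=T, d=F: ((c -> ~(b <-> d)) ^ a) = T, so (((c -> ~(b <-> d)) ^ a) | a) = T.
Row a=F, b=T, c=T, d=T: ((c -> ~(b <-> d)) ^ a) = F, so (((c -> ~(b <-> d)) ^ a) | a) = F.

T, T, F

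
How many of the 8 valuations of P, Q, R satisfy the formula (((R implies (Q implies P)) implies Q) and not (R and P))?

P | Q | R | (Q implies P) | (R implies (Q implies P)) | (R and P) | not (R and P) | φ
- | - | - | ------------- | ------------------------- | --------- | ------------- | -
0 | 0 | 0 |       1       |             1             |     0     |       1       | 0
0 | 0 | 1 |       1       |             1             |     0     |       1       | 0
0 | 1 | 0 |       0       |             1             |     0     |       1       | 1
0 | 1 | 1 |       0       |             0             |     0     |       1       | 1
1 | 0 | 0 |       1       |             1             |     0     |       1       | 0
1 | 0 | 1 |       1       |             1             |     1     |       0       | 0
1 | 1 | 0 |       1       |             1             |     0     |       1       | 1
1 | 1 | 1 |       1       |             1             |     1     |       0       | 0
The formula is true on 3 of the 8 rows.

3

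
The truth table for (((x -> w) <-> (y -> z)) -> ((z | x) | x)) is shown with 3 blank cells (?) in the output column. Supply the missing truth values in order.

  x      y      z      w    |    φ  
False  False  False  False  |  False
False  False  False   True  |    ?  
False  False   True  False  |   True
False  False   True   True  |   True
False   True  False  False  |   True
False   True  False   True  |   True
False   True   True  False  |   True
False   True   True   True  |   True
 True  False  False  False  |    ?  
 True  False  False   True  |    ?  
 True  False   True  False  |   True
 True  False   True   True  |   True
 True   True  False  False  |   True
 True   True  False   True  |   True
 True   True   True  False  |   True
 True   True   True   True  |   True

False, True, True

Row x=False, y=False, z=False, w=True: ((x -> w) <-> (y -> z)) = True, ((z | x) | x) = False, so the formula = False.
Row x=True, y=False, z=False, w=False: ((x -> w) <-> (y -> z)) = False, ((z | x) | x) = True, so the formula = True.
Row x=True, y=False, z=False, w=True: ((x -> w) <-> (y -> z)) = True, ((z | x) | x) = True, so the formula = True.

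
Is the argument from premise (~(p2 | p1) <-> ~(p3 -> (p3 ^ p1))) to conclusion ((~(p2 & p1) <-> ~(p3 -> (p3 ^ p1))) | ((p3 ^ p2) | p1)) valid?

no

p1 | p2 | p3 || φ | ψ
0  | 0  | 0  || 0 | 0
0  | 0  | 1  || 0 | 1
0  | 1  | 0  || 1 | 1
0  | 1  | 1  || 1 | 0
1  | 0  | 0  || 1 | 1
1  | 0  | 1  || 0 | 1
1  | 1  | 0  || 1 | 1
1  | 1  | 1  || 0 | 1
At p1=0, p2=1, p3=1 we have φ true but ψ false, so φ does not entail ψ.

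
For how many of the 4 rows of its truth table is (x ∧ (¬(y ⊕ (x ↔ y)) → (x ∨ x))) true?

2

x | y || (x ↔ y) | (y ⊕ (x ↔ y)) | ¬(y ⊕ (x ↔ y)) | (x ∨ x) | (¬(y ⊕ (x ↔ y)) → (x ∨ x)) | φ
F | F ||    T    |       T       |       F        |    F    |             T              | F
F | T ||    F    |       T       |       F        |    F    |             T              | F
T | F ||    F    |       F       |       T        |    T    |             T              | T
T | T ||    T    |       F       |       T        |    T    |             T              | T
The formula is true on 2 of the 4 rows.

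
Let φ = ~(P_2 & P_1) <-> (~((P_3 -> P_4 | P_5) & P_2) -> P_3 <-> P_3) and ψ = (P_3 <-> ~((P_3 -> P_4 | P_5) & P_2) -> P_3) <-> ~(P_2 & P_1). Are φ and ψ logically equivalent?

P_1 | P_2 | P_3 | P_4 | P_5 | φ | ψ
--- | --- | --- | --- | --- | - | -
 T  |  T  |  T  |  T  |  T  | F | F
 T  |  T  |  T  |  T  |  F  | F | F
 T  |  T  |  T  |  F  |  T  | F | F
 T  |  T  |  T  |  F  |  F  | F | F
 T  |  T  |  F  |  T  |  T  | T | T
 T  |  T  |  F  |  T  |  F  | T | T
 T  |  T  |  F  |  F  |  T  | T | T
 T  |  T  |  F  |  F  |  F  | T | T
 T  |  F  |  T  |  T  |  T  | T | T
 T  |  F  |  T  |  T  |  F  | T | T
 T  |  F  |  T  |  F  |  T  | T | T
 T  |  F  |  T  |  F  |  F  | T | T
 T  |  F  |  F  |  T  |  T  | T | T
 T  |  F  |  F  |  T  |  F  | T | T
 T  |  F  |  F  |  F  |  T  | T | T
 T  |  F  |  F  |  F  |  F  | T | T
 F  |  T  |  T  |  T  |  T  | T | T
 F  |  T  |  T  |  T  |  F  | T | T
 F  |  T  |  T  |  F  |  T  | T | T
 F  |  T  |  T  |  F  |  F  | T | T
 F  |  T  |  F  |  T  |  T  | F | F
 F  |  T  |  F  |  T  |  F  | F | F
 F  |  T  |  F  |  F  |  T  | F | F
 F  |  T  |  F  |  F  |  F  | F | F
 F  |  F  |  T  |  T  |  T  | T | T
 F  |  F  |  T  |  T  |  F  | T | T
 F  |  F  |  T  |  F  |  T  | T | T
 F  |  F  |  T  |  F  |  F  | T | T
 F  |  F  |  F  |  T  |  T  | T | T
 F  |  F  |  F  |  T  |  F  | T | T
 F  |  F  |  F  |  F  |  T  | T | T
 F  |  F  |  F  |  F  |  F  | T | T
The columns for φ and ψ agree on every row, so they are logically equivalent.

equivalent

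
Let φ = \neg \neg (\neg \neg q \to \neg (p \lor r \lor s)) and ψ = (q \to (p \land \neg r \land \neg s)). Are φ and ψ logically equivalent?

p  q  r  s  |  φ  ψ
1  1  1  1  |  0  0
1  1  1  0  |  0  0
1  1  0  1  |  0  0
1  1  0  0  |  0  1
1  0  1  1  |  1  1
1  0  1  0  |  1  1
1  0  0  1  |  1  1
1  0  0  0  |  1  1
0  1  1  1  |  0  0
0  1  1  0  |  0  0
0  1  0  1  |  0  0
0  1  0  0  |  1  0
0  0  1  1  |  1  1
0  0  1  0  |  1  1
0  0  0  1  |  1  1
0  0  0  0  |  1  1
The columns differ at p=1, q=1, r=0, s=0 (φ=0, ψ=1), so they are not equivalent.

not equivalent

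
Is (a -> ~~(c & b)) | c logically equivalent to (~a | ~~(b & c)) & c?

a | b | c | φ | ψ
- | - | - | - | -
T | T | T | T | T
T | T | F | F | F
T | F | T | T | F
T | F | F | F | F
F | T | T | T | T
F | T | F | T | F
F | F | T | T | T
F | F | F | T | F
The columns differ at a=T, b=F, c=T (φ=T, ψ=F), so they are not equivalent.

not equivalent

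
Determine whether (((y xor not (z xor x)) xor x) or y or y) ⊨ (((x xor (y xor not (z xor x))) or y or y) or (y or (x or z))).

x | y | z || φ | ψ
F | F | F || T | T
F | F | T || F | T
F | T | F || T | T
F | T | T || T | T
T | F | F || T | T
T | F | T || F | T
T | T | F || T | T
T | T | T || T | T
In every row where φ is true, ψ is also true, so φ ⊨ ψ.

yes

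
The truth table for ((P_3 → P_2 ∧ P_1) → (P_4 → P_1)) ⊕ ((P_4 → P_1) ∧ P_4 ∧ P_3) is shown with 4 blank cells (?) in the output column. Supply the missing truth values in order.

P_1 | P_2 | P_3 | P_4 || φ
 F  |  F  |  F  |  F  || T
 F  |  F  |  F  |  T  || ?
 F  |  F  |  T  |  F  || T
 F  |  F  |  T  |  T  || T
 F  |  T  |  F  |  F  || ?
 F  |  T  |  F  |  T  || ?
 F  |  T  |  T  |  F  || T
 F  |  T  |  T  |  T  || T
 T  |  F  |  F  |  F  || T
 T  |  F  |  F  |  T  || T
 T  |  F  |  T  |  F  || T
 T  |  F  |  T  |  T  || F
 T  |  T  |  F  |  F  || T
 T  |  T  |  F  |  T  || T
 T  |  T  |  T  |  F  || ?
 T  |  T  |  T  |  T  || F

Row P_1=F, P_2=F, P_3=F, P_4=T: ((P_3 → P_2 ∧ P_1) → (P_4 → P_1)) = F, ((P_4 → P_1) ∧ P_4 ∧ P_3) = F, so the formula = F.
Row P_1=F, P_2=T, P_3=F, P_4=F: ((P_3 → P_2 ∧ P_1) → (P_4 → P_1)) = T, ((P_4 → P_1) ∧ P_4 ∧ P_3) = F, so the formula = T.
Row P_1=F, P_2=T, P_3=F, P_4=T: ((P_3 → P_2 ∧ P_1) → (P_4 → P_1)) = F, ((P_4 → P_1) ∧ P_4 ∧ P_3) = F, so the formula = F.
Row P_1=T, P_2=T, P_3=T, P_4=F: ((P_3 → P_2 ∧ P_1) → (P_4 → P_1)) = T, ((P_4 → P_1) ∧ P_4 ∧ P_3) = F, so the formula = T.

F, T, F, T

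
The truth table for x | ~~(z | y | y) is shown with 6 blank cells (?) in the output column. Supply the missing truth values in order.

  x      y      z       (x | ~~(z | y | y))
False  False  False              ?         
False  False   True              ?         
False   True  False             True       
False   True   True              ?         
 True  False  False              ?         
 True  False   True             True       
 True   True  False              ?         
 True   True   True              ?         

Row x=False, y=False, z=False: ~~(z | y | y) = False, so (x | ~~(z | y | y)) = False.
Row x=False, y=False, z=True: ~~(z | y | y) = True, so (x | ~~(z | y | y)) = True.
Row x=False, y=True, z=True: ~~(z | y | y) = True, so (x | ~~(z | y | y)) = True.
Row x=True, y=False, z=False: ~~(z | y | y) = False, so (x | ~~(z | y | y)) = True.
Row x=True, y=True, z=False: ~~(z | y | y) = True, so (x | ~~(z | y | y)) = True.
Row x=True, y=True, z=True: ~~(z | y | y) = True, so (x | ~~(z | y | y)) = True.

False, True, True, True, True, True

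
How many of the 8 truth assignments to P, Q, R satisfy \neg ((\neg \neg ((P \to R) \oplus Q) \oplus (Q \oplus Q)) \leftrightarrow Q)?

P | Q | R || (P \to R) | ((P \to R) \oplus Q) | \neg ((P \to R) \oplus Q) | (Q \oplus Q) | φ
0 | 0 | 0 ||     1     |          1           |             0             |      0       | 1
0 | 0 | 1 ||     1     |          1           |             0             |      0       | 1
0 | 1 | 0 ||     1     |          0           |             1             |      0       | 1
0 | 1 | 1 ||     1     |          0           |             1             |      0       | 1
1 | 0 | 0 ||     0     |          0           |             1             |      0       | 0
1 | 0 | 1 ||     1     |          1           |             0             |      0       | 1
1 | 1 | 0 ||     0     |          1           |             0             |      0       | 0
1 | 1 | 1 ||     1     |          0           |             1             |      0       | 1
The formula is true on 6 of the 8 rows.

6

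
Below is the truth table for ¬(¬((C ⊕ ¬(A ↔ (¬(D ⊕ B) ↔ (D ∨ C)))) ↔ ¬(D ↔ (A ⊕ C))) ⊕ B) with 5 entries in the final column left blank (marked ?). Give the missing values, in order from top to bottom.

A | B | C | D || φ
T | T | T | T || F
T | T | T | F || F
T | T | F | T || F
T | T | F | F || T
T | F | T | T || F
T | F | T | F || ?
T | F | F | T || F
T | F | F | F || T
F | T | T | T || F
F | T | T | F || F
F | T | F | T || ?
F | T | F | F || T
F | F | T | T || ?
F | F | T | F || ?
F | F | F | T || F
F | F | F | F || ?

F, F, F, F, T

Row A=T, B=F, C=T, D=F: ¬((C ⊕ ¬(A ↔ (¬(D ⊕ B) ↔ (D ∨ C)))) ↔ ¬(D ↔ (A ⊕ C))) = T, (¬((C ⊕ ¬(A ↔ (¬(D ⊕ B) ↔ (D ∨ C)))) ↔ ¬(D ↔ (A ⊕ C))) ⊕ B) = T, so the formula = F.
Row A=F, B=T, C=F, D=T: ¬((C ⊕ ¬(A ↔ (¬(D ⊕ B) ↔ (D ∨ C)))) ↔ ¬(D ↔ (A ⊕ C))) = F, (¬((C ⊕ ¬(A ↔ (¬(D ⊕ B) ↔ (D ∨ C)))) ↔ ¬(D ↔ (A ⊕ C))) ⊕ B) = T, so the formula = F.
Row A=F, B=F, C=T, D=T: ¬((C ⊕ ¬(A ↔ (¬(D ⊕ B) ↔ (D ∨ C)))) ↔ ¬(D ↔ (A ⊕ C))) = T, (¬((C ⊕ ¬(A ↔ (¬(D ⊕ B) ↔ (D ∨ C)))) ↔ ¬(D ↔ (A ⊕ C))) ⊕ B) = T, so the formula = F.
Row A=F, B=F, C=T, D=F: ¬((C ⊕ ¬(A ↔ (¬(D ⊕ B) ↔ (D ∨ C)))) ↔ ¬(D ↔ (A ⊕ C))) = T, (¬((C ⊕ ¬(A ↔ (¬(D ⊕ B) ↔ (D ∨ C)))) ↔ ¬(D ↔ (A ⊕ C))) ⊕ B) = T, so the formula = F.
Row A=F, B=F, C=F, D=F: ¬((C ⊕ ¬(A ↔ (¬(D ⊕ B) ↔ (D ∨ C)))) ↔ ¬(D ↔ (A ⊕ C))) = F, (¬((C ⊕ ¬(A ↔ (¬(D ⊕ B) ↔ (D ∨ C)))) ↔ ¬(D ↔ (A ⊕ C))) ⊕ B) = F, so the formula = T.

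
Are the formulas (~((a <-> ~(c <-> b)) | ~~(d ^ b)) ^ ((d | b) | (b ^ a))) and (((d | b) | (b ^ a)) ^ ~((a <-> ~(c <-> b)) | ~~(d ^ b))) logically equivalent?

a  b  c  d  |  φ  ψ
0  0  0  0  |  0  0
0  0  0  1  |  1  1
0  0  1  0  |  1  1
0  0  1  1  |  1  1
0  1  0  0  |  1  1
0  1  0  1  |  0  0
0  1  1  0  |  1  1
0  1  1  1  |  1  1
1  0  0  0  |  0  0
1  0  0  1  |  1  1
1  0  1  0  |  1  1
1  0  1  1  |  1  1
1  1  0  0  |  1  1
1  1  0  1  |  1  1
1  1  1  0  |  1  1
1  1  1  1  |  0  0
The columns for φ and ψ agree on every row, so they are logically equivalent.

equivalent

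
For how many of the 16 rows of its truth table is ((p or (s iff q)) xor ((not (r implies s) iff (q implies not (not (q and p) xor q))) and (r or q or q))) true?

p | q | r | s | (s iff q) | (p or (s iff q)) | (r implies s) | not (r implies s) | (q and p) | not (q and p) | (not (q and p) xor q) | not (not (q and p) xor q) | (r or q or q) | φ
- | - | - | - | --------- | ---------------- | ------------- | ----------------- | --------- | ------------- | --------------------- | ------------------------- | ------------- | -
T | T | T | T |     T     |        T         |       T       |         F         |     T     |       F       |           T           |             F             |       T       | F
T | T | T | F |     F     |        T         |       F       |         T         |     T     |       F       |           T           |             F             |       T       | T
T | T | F | T |     T     |        T         |       T       |         F         |     T     |       F       |           T           |             F             |       T       | F
T | T | F | F |     F     |        T         |       T       |         F         |     T     |       F       |           T           |             F             |       T       | F
T | F | T | T |     F     |        T         |       T       |         F         |     F     |       T       |           T           |             F             |       T       | T
T | F | T | F |     T     |        T         |       F       |         T         |     F     |       T       |           T           |             F             |       T       | F
T | F | F | T |     F     |        T         |       T       |         F         |     F     |       T       |           T           |             F             |       F       | T
T | F | F | F |     T     |        T         |       T       |         F         |     F     |       T       |           T           |             F             |       F       | T
F | T | T | T |     T     |        T         |       T       |         F         |     F     |       T       |           F           |             T             |       T       | T
F | T | T | F |     F     |        F         |       F       |         T         |     F     |       T       |           F           |             T             |       T       | T
F | T | F | T |     T     |        T         |       T       |         F         |     F     |       T       |           F           |             T             |       T       | T
F | T | F | F |     F     |        F         |       T       |         F         |     F     |       T       |           F           |             T             |       T       | F
F | F | T | T |     F     |        F         |       T       |         F         |     F     |       T       |           T           |             F             |       T       | F
F | F | T | F |     T     |        T         |       F       |         T         |     F     |       T       |           T           |             F             |       T       | F
F | F | F | T |     F     |        F         |       T       |         F         |     F     |       T       |           T           |             F             |       F       | F
F | F | F | F |     T     |        T         |       T       |         F         |     F     |       T       |           T           |             F             |       F       | T
The formula is true on 8 of the 16 rows.

8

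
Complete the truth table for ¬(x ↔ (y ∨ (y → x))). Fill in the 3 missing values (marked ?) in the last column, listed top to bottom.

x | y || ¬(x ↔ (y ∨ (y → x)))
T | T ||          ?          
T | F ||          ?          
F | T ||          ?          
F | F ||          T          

F, F, T

Row x=T, y=T: (y ∨ (y → x)) = T, (x ↔ (y ∨ (y → x))) = T, so ¬(x ↔ (y ∨ (y → x))) = F.
Row x=T, y=F: (y ∨ (y → x)) = T, (x ↔ (y ∨ (y → x))) = T, so ¬(x ↔ (y ∨ (y → x))) = F.
Row x=F, y=T: (y ∨ (y → x)) = T, (x ↔ (y ∨ (y → x))) = F, so ¬(x ↔ (y ∨ (y → x))) = T.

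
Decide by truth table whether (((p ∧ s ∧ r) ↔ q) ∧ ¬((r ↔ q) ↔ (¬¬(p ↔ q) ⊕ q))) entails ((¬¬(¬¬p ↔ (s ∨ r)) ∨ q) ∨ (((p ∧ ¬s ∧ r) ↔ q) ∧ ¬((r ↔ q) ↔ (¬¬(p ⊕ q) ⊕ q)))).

no

p | q | r | s || φ | ψ
1 | 1 | 1 | 1 || 1 | 1
1 | 1 | 1 | 0 || 0 | 1
1 | 1 | 0 | 1 || 0 | 1
1 | 1 | 0 | 0 || 0 | 1
1 | 0 | 1 | 1 || 0 | 1
1 | 0 | 1 | 0 || 0 | 1
1 | 0 | 0 | 1 || 1 | 1
1 | 0 | 0 | 0 || 1 | 0
0 | 1 | 1 | 1 || 0 | 1
0 | 1 | 1 | 0 || 0 | 1
0 | 1 | 0 | 1 || 0 | 1
0 | 1 | 0 | 0 || 0 | 1
0 | 0 | 1 | 1 || 1 | 0
0 | 0 | 1 | 0 || 1 | 0
0 | 0 | 0 | 1 || 0 | 1
0 | 0 | 0 | 0 || 0 | 1
At p=1, q=0, r=0, s=0 we have φ true but ψ false, so φ does not entail ψ.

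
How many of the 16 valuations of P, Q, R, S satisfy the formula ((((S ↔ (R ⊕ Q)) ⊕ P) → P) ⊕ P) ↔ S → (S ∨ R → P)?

P | Q | R | S || φ
1 | 1 | 1 | 1 || 0
1 | 1 | 1 | 0 || 0
1 | 1 | 0 | 1 || 0
1 | 1 | 0 | 0 || 0
1 | 0 | 1 | 1 || 0
1 | 0 | 1 | 0 || 0
1 | 0 | 0 | 1 || 0
1 | 0 | 0 | 0 || 0
0 | 1 | 1 | 1 || 0
0 | 1 | 1 | 0 || 0
0 | 1 | 0 | 1 || 1
0 | 1 | 0 | 0 || 1
0 | 0 | 1 | 1 || 1
0 | 0 | 1 | 0 || 1
0 | 0 | 0 | 1 || 0
0 | 0 | 0 | 0 || 0
The formula is true on 4 of the 16 rows.

4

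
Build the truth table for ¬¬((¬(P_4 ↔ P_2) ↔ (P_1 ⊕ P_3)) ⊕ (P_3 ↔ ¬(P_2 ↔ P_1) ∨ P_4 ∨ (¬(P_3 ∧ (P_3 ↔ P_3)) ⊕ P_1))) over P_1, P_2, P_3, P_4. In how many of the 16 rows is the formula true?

P_1 | P_2 | P_3 | P_4 || φ
 1  |  1  |  1  |  1  || 0
 1  |  1  |  1  |  0  || 1
 1  |  1  |  0  |  1  || 0
 1  |  1  |  0  |  0  || 0
 1  |  0  |  1  |  1  || 1
 1  |  0  |  1  |  0  || 0
 1  |  0  |  0  |  1  || 1
 1  |  0  |  0  |  0  || 0
 0  |  1  |  1  |  1  || 1
 0  |  1  |  1  |  0  || 0
 0  |  1  |  0  |  1  || 1
 0  |  1  |  0  |  0  || 0
 0  |  0  |  1  |  1  || 0
 0  |  0  |  1  |  0  || 0
 0  |  0  |  0  |  1  || 0
 0  |  0  |  0  |  0  || 1
The formula is true on 6 of the 16 rows.

6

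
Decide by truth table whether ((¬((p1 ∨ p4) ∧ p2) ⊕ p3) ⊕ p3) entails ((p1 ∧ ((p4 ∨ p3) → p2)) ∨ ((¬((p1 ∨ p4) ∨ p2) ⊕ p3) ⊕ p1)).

no

p1 | p2 | p3 | p4 | φ | ψ
-- | -- | -- | -- | - | -
0  | 0  | 0  | 0  | 1 | 1
0  | 0  | 0  | 1  | 1 | 0
0  | 0  | 1  | 0  | 1 | 0
0  | 0  | 1  | 1  | 1 | 1
0  | 1  | 0  | 0  | 1 | 0
0  | 1  | 0  | 1  | 0 | 0
0  | 1  | 1  | 0  | 1 | 1
0  | 1  | 1  | 1  | 0 | 1
1  | 0  | 0  | 0  | 1 | 1
1  | 0  | 0  | 1  | 1 | 1
1  | 0  | 1  | 0  | 1 | 0
1  | 0  | 1  | 1  | 1 | 0
1  | 1  | 0  | 0  | 0 | 1
1  | 1  | 0  | 1  | 0 | 1
1  | 1  | 1  | 0  | 0 | 1
1  | 1  | 1  | 1  | 0 | 1
At p1=0, p2=0, p3=0, p4=1 we have φ true but ψ false, so φ does not entail ψ.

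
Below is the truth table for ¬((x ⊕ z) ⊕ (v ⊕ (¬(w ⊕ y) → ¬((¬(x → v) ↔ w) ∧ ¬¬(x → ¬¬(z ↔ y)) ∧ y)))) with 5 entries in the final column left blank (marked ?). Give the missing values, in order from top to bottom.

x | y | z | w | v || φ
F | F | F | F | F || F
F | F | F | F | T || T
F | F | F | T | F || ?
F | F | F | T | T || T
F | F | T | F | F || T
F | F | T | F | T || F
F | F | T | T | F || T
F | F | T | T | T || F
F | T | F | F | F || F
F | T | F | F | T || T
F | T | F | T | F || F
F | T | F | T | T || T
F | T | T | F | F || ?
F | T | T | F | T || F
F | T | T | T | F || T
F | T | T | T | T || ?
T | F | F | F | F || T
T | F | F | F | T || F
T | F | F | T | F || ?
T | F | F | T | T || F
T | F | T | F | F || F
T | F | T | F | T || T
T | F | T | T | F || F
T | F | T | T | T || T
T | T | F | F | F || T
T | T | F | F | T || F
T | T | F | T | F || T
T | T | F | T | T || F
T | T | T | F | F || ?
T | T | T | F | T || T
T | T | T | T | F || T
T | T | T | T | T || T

Row x=F, y=F, z=F, w=T, v=F: (x ⊕ z) = F, (v ⊕ (¬(w ⊕ y) → ¬((¬(x → v) ↔ w) ∧ ¬¬(x → ¬¬(z ↔ y)) ∧ y))) = T, ((x ⊕ z) ⊕ (v ⊕ (¬(w ⊕ y) → ¬((¬(x → v) ↔ w) ∧ ¬¬(x → ¬¬(z ↔ y)) ∧ y)))) = T, so the formula = F.
Row x=F, y=T, z=T, w=F, v=F: (x ⊕ z) = T, (v ⊕ (¬(w ⊕ y) → ¬((¬(x → v) ↔ w) ∧ ¬¬(x → ¬¬(z ↔ y)) ∧ y))) = T, ((x ⊕ z) ⊕ (v ⊕ (¬(w ⊕ y) → ¬((¬(x → v) ↔ w) ∧ ¬¬(x → ¬¬(z ↔ y)) ∧ y)))) = F, so the formula = T.
Row x=F, y=T, z=T, w=T, v=T: (x ⊕ z) = T, (v ⊕ (¬(w ⊕ y) → ¬((¬(x → v) ↔ w) ∧ ¬¬(x → ¬¬(z ↔ y)) ∧ y))) = F, ((x ⊕ z) ⊕ (v ⊕ (¬(w ⊕ y) → ¬((¬(x → v) ↔ w) ∧ ¬¬(x → ¬¬(z ↔ y)) ∧ y)))) = T, so the formula = F.
Row x=T, y=F, z=F, w=T, v=F: (x ⊕ z) = T, (v ⊕ (¬(w ⊕ y) → ¬((¬(x → v) ↔ w) ∧ ¬¬(x → ¬¬(z ↔ y)) ∧ y))) = T, ((x ⊕ z) ⊕ (v ⊕ (¬(w ⊕ y) → ¬((¬(x → v) ↔ w) ∧ ¬¬(x → ¬¬(z ↔ y)) ∧ y)))) = F, so the formula = T.
Row x=T, y=T, z=T, w=F, v=F: (x ⊕ z) = F, (v ⊕ (¬(w ⊕ y) → ¬((¬(x → v) ↔ w) ∧ ¬¬(x → ¬¬(z ↔ y)) ∧ y))) = T, ((x ⊕ z) ⊕ (v ⊕ (¬(w ⊕ y) → ¬((¬(x → v) ↔ w) ∧ ¬¬(x → ¬¬(z ↔ y)) ∧ y)))) = T, so the formula = F.

F, T, F, T, F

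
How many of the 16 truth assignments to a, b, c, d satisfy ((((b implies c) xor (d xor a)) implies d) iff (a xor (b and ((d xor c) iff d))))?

12

a  b  c  d  |  (b implies c)  (d xor a)  (d xor c)  ((d xor c) iff d)  (b and ((d xor c) iff d))  φ
1  1  1  1  |        1            0          0              0                      0              1
1  1  1  0  |        1            1          1              0                      0              1
1  1  0  1  |        0            0          1              1                      1              0
1  1  0  0  |        0            1          0              1                      1              1
1  0  1  1  |        1            0          0              0                      0              1
1  0  1  0  |        1            1          1              0                      0              1
1  0  0  1  |        1            0          1              1                      0              1
1  0  0  0  |        1            1          0              1                      0              1
0  1  1  1  |        1            1          0              0                      0              0
0  1  1  0  |        1            0          1              0                      0              1
0  1  0  1  |        0            1          1              1                      1              1
0  1  0  0  |        0            0          0              1                      1              1
0  0  1  1  |        1            1          0              0                      0              0
0  0  1  0  |        1            0          1              0                      0              1
0  0  0  1  |        1            1          1              1                      0              0
0  0  0  0  |        1            0          0              1                      0              1
The formula is true on 12 of the 16 rows.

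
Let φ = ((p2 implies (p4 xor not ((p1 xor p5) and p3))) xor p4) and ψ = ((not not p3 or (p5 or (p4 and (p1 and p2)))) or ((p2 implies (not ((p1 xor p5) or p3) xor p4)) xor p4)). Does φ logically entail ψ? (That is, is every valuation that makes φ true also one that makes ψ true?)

p1 | p2 | p3 | p4 | p5 || φ | ψ
F  | F  | F  | F  | F  || T | T
F  | F  | F  | F  | T  || T | T
F  | F  | F  | T  | F  || F | F
F  | F  | F  | T  | T  || F | T
F  | F  | T  | F  | F  || T | T
F  | F  | T  | F  | T  || T | T
F  | F  | T  | T  | F  || F | T
F  | F  | T  | T  | T  || F | T
F  | T  | F  | F  | F  || T | T
F  | T  | F  | F  | T  || T | T
F  | T  | F  | T  | F  || T | T
F  | T  | F  | T  | T  || T | T
F  | T  | T  | F  | F  || T | T
F  | T  | T  | F  | T  || F | T
F  | T  | T  | T  | F  || T | T
F  | T  | T  | T  | T  || F | T
T  | F  | F  | F  | F  || T | T
T  | F  | F  | F  | T  || T | T
T  | F  | F  | T  | F  || F | F
T  | F  | F  | T  | T  || F | T
T  | F  | T  | F  | F  || T | T
T  | F  | T  | F  | T  || T | T
T  | F  | T  | T  | F  || F | T
T  | F  | T  | T  | T  || F | T
T  | T  | F  | F  | F  || T | F
T  | T  | F  | F  | T  || T | T
T  | T  | F  | T  | F  || T | T
T  | T  | F  | T  | T  || T | T
T  | T  | T  | F  | F  || F | T
T  | T  | T  | F  | T  || T | T
T  | T  | T  | T  | F  || F | T
T  | T  | T  | T  | T  || T | T
At p1=T, p2=T, p3=F, p4=F, p5=F we have φ true but ψ false, so φ does not entail ψ.

no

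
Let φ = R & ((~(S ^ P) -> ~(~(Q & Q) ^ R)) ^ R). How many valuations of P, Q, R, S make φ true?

P | Q | R | S || φ
1 | 1 | 1 | 1 || 1
1 | 1 | 1 | 0 || 0
1 | 1 | 0 | 1 || 0
1 | 1 | 0 | 0 || 0
1 | 0 | 1 | 1 || 0
1 | 0 | 1 | 0 || 0
1 | 0 | 0 | 1 || 0
1 | 0 | 0 | 0 || 0
0 | 1 | 1 | 1 || 0
0 | 1 | 1 | 0 || 1
0 | 1 | 0 | 1 || 0
0 | 1 | 0 | 0 || 0
0 | 0 | 1 | 1 || 0
0 | 0 | 1 | 0 || 0
0 | 0 | 0 | 1 || 0
0 | 0 | 0 | 0 || 0
The formula is true on 2 of the 16 rows.

2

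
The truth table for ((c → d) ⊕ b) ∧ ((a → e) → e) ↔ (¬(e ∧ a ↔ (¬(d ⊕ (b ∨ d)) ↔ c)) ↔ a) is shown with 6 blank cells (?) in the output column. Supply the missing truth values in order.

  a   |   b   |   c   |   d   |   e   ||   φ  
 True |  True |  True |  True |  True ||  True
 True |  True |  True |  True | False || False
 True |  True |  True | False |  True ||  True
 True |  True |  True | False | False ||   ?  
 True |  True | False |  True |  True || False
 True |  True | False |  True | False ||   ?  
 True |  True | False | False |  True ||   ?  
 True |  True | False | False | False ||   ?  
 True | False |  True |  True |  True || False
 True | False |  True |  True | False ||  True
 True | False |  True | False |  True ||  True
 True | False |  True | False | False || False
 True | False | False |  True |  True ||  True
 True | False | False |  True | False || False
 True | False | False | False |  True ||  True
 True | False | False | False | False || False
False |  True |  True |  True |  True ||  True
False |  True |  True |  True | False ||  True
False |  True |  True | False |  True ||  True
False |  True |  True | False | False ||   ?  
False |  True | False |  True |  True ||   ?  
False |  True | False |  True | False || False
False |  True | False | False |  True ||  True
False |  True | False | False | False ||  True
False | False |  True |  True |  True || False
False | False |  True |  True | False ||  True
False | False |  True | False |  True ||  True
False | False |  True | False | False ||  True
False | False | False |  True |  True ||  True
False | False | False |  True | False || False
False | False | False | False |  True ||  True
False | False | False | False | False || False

Row a=True, b=True, c=True, d=False, e=False: (((c → d) ⊕ b) ∧ ((a → e) → e)) = True, (¬(e ∧ a ↔ (¬(d ⊕ (b ∨ d)) ↔ c)) ↔ a) = False, so the formula = False.
Row a=True, b=True, c=False, d=True, e=False: (((c → d) ⊕ b) ∧ ((a → e) → e)) = False, (¬(e ∧ a ↔ (¬(d ⊕ (b ∨ d)) ↔ c)) ↔ a) = False, so the formula = True.
Row a=True, b=True, c=False, d=False, e=True: (((c → d) ⊕ b) ∧ ((a → e) → e)) = False, (¬(e ∧ a ↔ (¬(d ⊕ (b ∨ d)) ↔ c)) ↔ a) = False, so the formula = True.
Row a=True, b=True, c=False, d=False, e=False: (((c → d) ⊕ b) ∧ ((a → e) → e)) = False, (¬(e ∧ a ↔ (¬(d ⊕ (b ∨ d)) ↔ c)) ↔ a) = True, so the formula = False.
Row a=False, b=True, c=True, d=False, e=False: (((c → d) ⊕ b) ∧ ((a → e) → e)) = False, (¬(e ∧ a ↔ (¬(d ⊕ (b ∨ d)) ↔ c)) ↔ a) = True, so the formula = False.
Row a=False, b=True, c=False, d=True, e=True: (((c → d) ⊕ b) ∧ ((a → e) → e)) = False, (¬(e ∧ a ↔ (¬(d ⊕ (b ∨ d)) ↔ c)) ↔ a) = True, so the formula = False.

False, True, True, False, False, False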